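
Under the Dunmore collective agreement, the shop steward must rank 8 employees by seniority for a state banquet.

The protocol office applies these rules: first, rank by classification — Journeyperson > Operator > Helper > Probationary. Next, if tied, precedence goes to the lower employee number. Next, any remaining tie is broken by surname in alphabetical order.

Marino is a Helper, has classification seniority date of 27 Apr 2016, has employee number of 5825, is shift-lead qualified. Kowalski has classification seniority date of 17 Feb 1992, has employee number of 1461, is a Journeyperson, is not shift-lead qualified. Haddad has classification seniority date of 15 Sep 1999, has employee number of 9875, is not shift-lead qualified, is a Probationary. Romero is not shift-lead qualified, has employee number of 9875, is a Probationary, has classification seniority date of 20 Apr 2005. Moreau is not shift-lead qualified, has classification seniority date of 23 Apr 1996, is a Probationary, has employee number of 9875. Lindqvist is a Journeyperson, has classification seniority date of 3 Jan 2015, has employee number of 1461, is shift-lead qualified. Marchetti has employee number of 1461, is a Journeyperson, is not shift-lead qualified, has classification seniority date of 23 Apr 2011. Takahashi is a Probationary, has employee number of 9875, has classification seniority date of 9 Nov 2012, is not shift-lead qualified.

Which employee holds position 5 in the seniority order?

Haddad

By classification: Kowalski, Lindqvist and Marchetti (Journeyperson); then Marino (Helper); then Haddad, Moreau, Romero and Takahashi (Probationary).
Kowalski, Lindqvist and Marchetti all have employee number 1461, so the next rule applies.
Among Kowalski, Lindqvist and Marchetti, alphabetically by surname: Kowalski before Lindqvist before Marchetti.
Haddad, Moreau, Romero and Takahashi all have employee number 9875, so the next rule applies.
Among Haddad, Moreau, Romero and Takahashi, alphabetically by surname: Haddad before Moreau before Romero before Takahashi.
Order: Kowalski, Lindqvist, Marchetti, Marino, Haddad, Moreau, Romero, Takahashi.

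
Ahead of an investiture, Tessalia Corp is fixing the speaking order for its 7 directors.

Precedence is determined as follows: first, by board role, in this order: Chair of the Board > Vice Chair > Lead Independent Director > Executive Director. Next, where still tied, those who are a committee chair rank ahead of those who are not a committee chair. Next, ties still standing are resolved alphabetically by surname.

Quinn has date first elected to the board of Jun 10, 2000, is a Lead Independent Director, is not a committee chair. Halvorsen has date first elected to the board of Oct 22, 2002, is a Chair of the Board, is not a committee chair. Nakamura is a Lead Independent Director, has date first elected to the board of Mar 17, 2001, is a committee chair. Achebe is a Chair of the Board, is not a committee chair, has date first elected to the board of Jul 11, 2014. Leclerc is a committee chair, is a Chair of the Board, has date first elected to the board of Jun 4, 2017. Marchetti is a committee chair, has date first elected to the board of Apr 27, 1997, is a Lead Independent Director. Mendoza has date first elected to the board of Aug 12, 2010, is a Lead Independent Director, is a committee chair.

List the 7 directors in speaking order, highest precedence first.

Leclerc, Achebe, Halvorsen, Marchetti, Mendoza, Nakamura, Quinn

By board role: Leclerc, Achebe and Halvorsen (Chair of the Board); then Marchetti, Mendoza, Nakamura and Quinn (Lead Independent Director).
Among Leclerc, Achebe and Halvorsen, a committee chair before not a committee chair: Leclerc (a committee chair) before Achebe and Halvorsen (not a committee chair).
Among Achebe and Halvorsen, alphabetically by surname: Achebe before Halvorsen.
Among Marchetti, Mendoza, Nakamura and Quinn, a committee chair before not a committee chair: Marchetti, Mendoza and Nakamura (a committee chair) before Quinn (not a committee chair).
Among Marchetti, Mendoza and Nakamura, alphabetically by surname: Marchetti before Mendoza before Nakamura.
Full order: Leclerc, Achebe, Halvorsen, Marchetti, Mendoza, Nakamura, Quinn.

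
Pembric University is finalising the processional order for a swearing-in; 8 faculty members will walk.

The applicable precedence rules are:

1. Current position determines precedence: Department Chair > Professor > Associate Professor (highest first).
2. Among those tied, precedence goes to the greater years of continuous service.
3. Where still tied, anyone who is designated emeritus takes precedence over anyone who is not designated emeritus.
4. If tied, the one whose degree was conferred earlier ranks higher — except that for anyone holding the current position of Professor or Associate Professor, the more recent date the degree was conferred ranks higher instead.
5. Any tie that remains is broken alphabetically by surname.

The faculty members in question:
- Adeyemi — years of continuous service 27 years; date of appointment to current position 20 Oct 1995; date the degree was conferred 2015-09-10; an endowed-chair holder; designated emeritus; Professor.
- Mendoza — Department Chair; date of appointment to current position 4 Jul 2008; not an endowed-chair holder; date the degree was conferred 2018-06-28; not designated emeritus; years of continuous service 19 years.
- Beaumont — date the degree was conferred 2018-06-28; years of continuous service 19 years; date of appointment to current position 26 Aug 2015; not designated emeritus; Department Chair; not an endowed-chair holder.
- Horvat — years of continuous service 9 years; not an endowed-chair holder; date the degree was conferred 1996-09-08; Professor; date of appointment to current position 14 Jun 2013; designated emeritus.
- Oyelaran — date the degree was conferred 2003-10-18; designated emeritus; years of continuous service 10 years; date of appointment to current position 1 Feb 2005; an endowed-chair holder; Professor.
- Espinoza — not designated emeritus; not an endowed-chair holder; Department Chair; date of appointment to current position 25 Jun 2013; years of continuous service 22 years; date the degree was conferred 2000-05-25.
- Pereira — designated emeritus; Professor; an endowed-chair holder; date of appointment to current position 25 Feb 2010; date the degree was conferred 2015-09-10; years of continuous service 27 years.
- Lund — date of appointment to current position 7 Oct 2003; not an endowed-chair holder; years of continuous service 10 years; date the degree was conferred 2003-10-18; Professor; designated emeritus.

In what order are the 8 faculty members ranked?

By current position: Espinoza, Beaumont and Mendoza (Department Chair); then Adeyemi, Pereira, Lund, Oyelaran and Horvat (Professor).
Among Espinoza, Beaumont and Mendoza, by years of continuous service (higher first): Espinoza (22 years) before Beaumont and Mendoza (19 years).
Beaumont and Mendoza are each not designated emeritus, so the next rule applies.
Beaumont and Mendoza both have date the degree was conferred 2018-06-28, so the next rule applies.
Among Beaumont and Mendoza, alphabetically by surname: Beaumont before Mendoza.
Among Adeyemi, Pereira, Lund, Oyelaran and Horvat, by years of continuous service (higher first): Adeyemi and Pereira (27 years) before Lund and Oyelaran (10 years) before Horvat (9 years).
Adeyemi and Pereira are each designated emeritus, so the next rule applies.
Adeyemi and Pereira both have date the degree was conferred 2015-09-10, so the next rule applies.
Among Adeyemi and Pereira, alphabetically by surname: Adeyemi before Pereira.
Lund and Oyelaran are each designated emeritus, so the next rule applies.
Lund and Oyelaran both have date the degree was conferred 2003-10-18, so the next rule applies.
Among Lund and Oyelaran, alphabetically by surname: Lund before Oyelaran.
Full order: Espinoza, Beaumont, Mendoza, Adeyemi, Pereira, Lund, Oyelaran, Horvat.

Espinoza, Beaumont, Mendoza, Adeyemi, Pereira, Lund, Oyelaran, Horvat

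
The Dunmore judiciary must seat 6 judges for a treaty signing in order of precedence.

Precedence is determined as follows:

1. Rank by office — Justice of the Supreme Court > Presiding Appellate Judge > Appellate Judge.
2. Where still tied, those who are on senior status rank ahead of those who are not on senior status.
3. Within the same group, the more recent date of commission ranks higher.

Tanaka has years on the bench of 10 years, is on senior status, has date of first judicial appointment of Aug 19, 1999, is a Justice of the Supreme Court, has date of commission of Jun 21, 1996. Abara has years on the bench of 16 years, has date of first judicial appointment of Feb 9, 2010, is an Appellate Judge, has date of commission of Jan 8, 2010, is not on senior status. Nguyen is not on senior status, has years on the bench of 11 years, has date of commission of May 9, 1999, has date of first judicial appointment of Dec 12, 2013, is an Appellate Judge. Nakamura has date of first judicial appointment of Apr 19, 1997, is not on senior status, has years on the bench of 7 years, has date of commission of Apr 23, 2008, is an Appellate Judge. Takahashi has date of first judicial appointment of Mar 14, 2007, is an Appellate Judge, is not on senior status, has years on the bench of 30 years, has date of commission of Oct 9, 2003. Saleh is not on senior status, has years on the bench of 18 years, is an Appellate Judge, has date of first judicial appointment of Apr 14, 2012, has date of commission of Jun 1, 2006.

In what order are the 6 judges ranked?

By office: Tanaka (Justice of the Supreme Court); then Abara, Nakamura, Saleh, Takahashi and Nguyen (Appellate Judge).
Abara, Nakamura, Saleh, Takahashi and Nguyen are each not on senior status, so the next rule applies.
Among Abara, Nakamura, Saleh, Takahashi and Nguyen, by date of commission (later first): Abara (Jan 8, 2010) before Nakamura (Apr 23, 2008) before Saleh (Jun 1, 2006) before Takahashi (Oct 9, 2003) before Nguyen (May 9, 1999).
Full order: Tanaka, Abara, Nakamura, Saleh, Takahashi, Nguyen.

Tanaka, Abara, Nakamura, Saleh, Takahashi, Nguyen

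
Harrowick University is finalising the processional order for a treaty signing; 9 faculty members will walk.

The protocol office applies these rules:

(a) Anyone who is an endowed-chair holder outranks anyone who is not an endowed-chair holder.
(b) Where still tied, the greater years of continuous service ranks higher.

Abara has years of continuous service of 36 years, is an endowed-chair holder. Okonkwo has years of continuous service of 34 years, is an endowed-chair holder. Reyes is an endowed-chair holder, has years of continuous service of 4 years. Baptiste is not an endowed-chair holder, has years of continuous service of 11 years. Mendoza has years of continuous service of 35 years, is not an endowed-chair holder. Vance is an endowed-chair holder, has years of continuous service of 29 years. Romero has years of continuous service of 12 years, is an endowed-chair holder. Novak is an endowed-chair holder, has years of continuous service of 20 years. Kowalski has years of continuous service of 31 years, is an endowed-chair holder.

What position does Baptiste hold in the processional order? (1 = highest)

9

By the first rule: Abara, Okonkwo, Kowalski, Vance, Novak, Romero and Reyes (each an endowed-chair holder); then Mendoza and Baptiste (both not an endowed-chair holder).
Among Abara, Okonkwo, Kowalski, Vance, Novak, Romero and Reyes, by years of continuous service (higher first): Abara (36 years) before Okonkwo (34 years) before Kowalski (31 years) before Vance (29 years) before Novak (20 years) before Romero (12 years) before Reyes (4 years).
Among Mendoza and Baptiste, by years of continuous service (higher first): Mendoza (35 years) before Baptiste (11 years).
Order: Abara, Okonkwo, Kowalski, Vance, Novak, Romero, Reyes, Mendoza, Baptiste. So position 9.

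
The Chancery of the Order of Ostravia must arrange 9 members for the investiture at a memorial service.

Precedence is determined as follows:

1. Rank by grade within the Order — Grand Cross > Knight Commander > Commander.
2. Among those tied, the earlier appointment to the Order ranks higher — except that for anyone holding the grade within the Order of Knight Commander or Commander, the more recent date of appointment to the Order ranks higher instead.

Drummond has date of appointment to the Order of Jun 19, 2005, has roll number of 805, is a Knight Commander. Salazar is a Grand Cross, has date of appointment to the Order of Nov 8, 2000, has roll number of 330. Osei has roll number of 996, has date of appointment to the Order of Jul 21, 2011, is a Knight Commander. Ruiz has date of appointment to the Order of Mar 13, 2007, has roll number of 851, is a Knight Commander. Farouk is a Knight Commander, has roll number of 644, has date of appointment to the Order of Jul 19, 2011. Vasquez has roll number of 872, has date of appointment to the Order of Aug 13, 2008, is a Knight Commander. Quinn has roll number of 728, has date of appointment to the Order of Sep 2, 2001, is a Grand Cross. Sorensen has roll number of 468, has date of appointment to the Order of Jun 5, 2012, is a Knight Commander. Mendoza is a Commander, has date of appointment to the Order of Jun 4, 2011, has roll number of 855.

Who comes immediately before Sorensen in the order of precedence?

Quinn

By grade within the Order: Salazar and Quinn (Grand Cross); then Sorensen, Osei, Farouk, Vasquez, Ruiz and Drummond (Knight Commander); then Mendoza (Commander).
Among Salazar and Quinn, by date of appointment to the Order (earlier first): Salazar (Nov 8, 2000) before Quinn (Sep 2, 2001).
Among Sorensen, Osei, Farouk, Vasquez, Ruiz and Drummond, by date of appointment to the Order (later first) (reversed rule for this group): Sorensen (Jun 5, 2012) before Osei (Jul 21, 2011) before Farouk (Jul 19, 2011) before Vasquez (Aug 13, 2008) before Ruiz (Mar 13, 2007) before Drummond (Jun 19, 2005).
Order: Salazar, Quinn, Sorensen, Osei, Farouk, Vasquez, Ruiz, Drummond, Mendoza.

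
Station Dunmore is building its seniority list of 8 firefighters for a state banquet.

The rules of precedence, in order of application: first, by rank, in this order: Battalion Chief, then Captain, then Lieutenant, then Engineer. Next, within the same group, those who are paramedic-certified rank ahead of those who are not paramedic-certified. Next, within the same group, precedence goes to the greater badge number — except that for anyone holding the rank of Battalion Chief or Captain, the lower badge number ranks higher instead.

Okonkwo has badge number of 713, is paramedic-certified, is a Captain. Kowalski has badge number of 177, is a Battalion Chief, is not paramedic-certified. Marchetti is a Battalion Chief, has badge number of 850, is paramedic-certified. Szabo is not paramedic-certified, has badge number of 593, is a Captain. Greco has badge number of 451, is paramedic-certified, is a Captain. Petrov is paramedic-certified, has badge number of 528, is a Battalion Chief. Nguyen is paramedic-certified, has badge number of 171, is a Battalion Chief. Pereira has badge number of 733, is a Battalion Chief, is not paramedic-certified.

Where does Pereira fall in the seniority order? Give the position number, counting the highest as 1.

By rank: Nguyen, Petrov, Marchetti, Kowalski and Pereira (Battalion Chief); then Greco, Okonkwo and Szabo (Captain).
Among Nguyen, Petrov, Marchetti, Kowalski and Pereira, paramedic-certified before not paramedic-certified: Nguyen, Petrov and Marchetti (paramedic-certified) before Kowalski and Pereira (not paramedic-certified).
Among Nguyen, Petrov and Marchetti, by badge number (lower first) (reversed rule for this group): Nguyen (171) before Petrov (528) before Marchetti (850).
Among Kowalski and Pereira, by badge number (lower first) (reversed rule for this group): Kowalski (177) before Pereira (733).
Among Greco, Okonkwo and Szabo, paramedic-certified before not paramedic-certified: Greco and Okonkwo (paramedic-certified) before Szabo (not paramedic-certified).
Among Greco and Okonkwo, by badge number (lower first) (reversed rule for this group): Greco (451) before Okonkwo (713).
Order: Nguyen, Petrov, Marchetti, Kowalski, Pereira, Greco, Okonkwo, Szabo. So position 5.

5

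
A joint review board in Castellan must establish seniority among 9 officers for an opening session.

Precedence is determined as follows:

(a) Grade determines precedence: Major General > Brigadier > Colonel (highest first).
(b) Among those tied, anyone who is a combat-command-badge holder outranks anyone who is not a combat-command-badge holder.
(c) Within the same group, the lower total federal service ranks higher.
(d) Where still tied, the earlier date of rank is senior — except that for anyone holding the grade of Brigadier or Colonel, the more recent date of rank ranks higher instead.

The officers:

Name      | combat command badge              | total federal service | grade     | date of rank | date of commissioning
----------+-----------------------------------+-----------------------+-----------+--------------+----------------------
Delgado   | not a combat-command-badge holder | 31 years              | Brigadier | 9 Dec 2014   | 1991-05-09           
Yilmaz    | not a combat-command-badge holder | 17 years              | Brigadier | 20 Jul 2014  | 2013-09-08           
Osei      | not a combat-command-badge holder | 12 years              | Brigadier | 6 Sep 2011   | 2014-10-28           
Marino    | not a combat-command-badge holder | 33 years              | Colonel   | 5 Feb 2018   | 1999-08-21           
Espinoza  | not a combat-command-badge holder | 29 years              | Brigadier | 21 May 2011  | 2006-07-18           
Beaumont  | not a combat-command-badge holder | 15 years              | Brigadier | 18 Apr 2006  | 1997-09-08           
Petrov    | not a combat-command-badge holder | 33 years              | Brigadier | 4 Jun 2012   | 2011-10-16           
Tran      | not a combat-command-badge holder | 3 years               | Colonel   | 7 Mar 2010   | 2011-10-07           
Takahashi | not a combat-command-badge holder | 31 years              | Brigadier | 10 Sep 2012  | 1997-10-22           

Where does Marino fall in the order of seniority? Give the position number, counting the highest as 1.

By grade: Osei, Beaumont, Yilmaz, Espinoza, Delgado, Takahashi and Petrov (Brigadier); then Tran and Marino (Colonel).
Osei, Beaumont, Yilmaz, Espinoza, Delgado, Takahashi and Petrov are each not a combat-command-badge holder, so the next rule applies.
Among Osei, Beaumont, Yilmaz, Espinoza, Delgado, Takahashi and Petrov, by total federal service (lower first): Osei (12 years) before Beaumont (15 years) before Yilmaz (17 years) before Espinoza (29 years) before Delgado and Takahashi (31 years) before Petrov (33 years).
Among Delgado and Takahashi, by date of rank (later first) (reversed rule for this group): Delgado (9 Dec 2014) before Takahashi (10 Sep 2012).
Tran and Marino are each not a combat-command-badge holder, so the next rule applies.
Among Tran and Marino, by total federal service (lower first): Tran (3 years) before Marino (33 years).
Order: Osei, Beaumont, Yilmaz, Espinoza, Delgado, Takahashi, Petrov, Tran, Marino. So position 9.

9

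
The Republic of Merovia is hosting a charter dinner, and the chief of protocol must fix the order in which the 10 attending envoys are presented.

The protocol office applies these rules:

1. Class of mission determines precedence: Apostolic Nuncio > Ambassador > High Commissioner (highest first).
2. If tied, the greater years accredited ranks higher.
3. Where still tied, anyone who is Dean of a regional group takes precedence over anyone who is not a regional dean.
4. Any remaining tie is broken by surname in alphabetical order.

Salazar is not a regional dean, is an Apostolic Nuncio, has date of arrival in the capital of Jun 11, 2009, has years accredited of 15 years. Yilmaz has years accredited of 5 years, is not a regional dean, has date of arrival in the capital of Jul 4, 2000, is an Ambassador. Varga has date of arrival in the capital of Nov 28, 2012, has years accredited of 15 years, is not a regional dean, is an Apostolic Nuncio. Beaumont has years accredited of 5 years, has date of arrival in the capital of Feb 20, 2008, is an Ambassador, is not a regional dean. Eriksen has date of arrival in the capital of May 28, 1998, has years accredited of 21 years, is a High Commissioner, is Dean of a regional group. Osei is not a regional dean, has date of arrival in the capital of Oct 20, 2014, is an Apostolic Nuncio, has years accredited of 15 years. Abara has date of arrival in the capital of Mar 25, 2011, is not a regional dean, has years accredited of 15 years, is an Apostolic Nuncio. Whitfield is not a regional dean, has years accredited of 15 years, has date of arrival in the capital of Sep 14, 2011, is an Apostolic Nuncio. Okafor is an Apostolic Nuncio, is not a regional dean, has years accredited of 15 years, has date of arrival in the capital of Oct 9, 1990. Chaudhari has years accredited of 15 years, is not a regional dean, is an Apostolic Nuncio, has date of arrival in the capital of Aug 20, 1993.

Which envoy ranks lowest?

Eriksen

By class of mission: Abara, Chaudhari, Okafor, Osei, Salazar, Varga and Whitfield (Apostolic Nuncio); then Beaumont and Yilmaz (Ambassador); then Eriksen (High Commissioner).
Abara, Chaudhari, Okafor, Osei, Salazar, Varga and Whitfield all have years accredited 15 years, so the next rule applies.
Abara, Chaudhari, Okafor, Osei, Salazar, Varga and Whitfield are each not a regional dean, so the next rule applies.
Among Abara, Chaudhari, Okafor, Osei, Salazar, Varga and Whitfield, alphabetically by surname: Abara before Chaudhari before Okafor before Osei before Salazar before Varga before Whitfield.
Beaumont and Yilmaz both have years accredited 5 years, so the next rule applies.
Beaumont and Yilmaz are each not a regional dean, so the next rule applies.
Among Beaumont and Yilmaz, alphabetically by surname: Beaumont before Yilmaz.
Order: Abara, Chaudhari, Okafor, Osei, Salazar, Varga, Whitfield, Beaumont, Yilmaz, Eriksen.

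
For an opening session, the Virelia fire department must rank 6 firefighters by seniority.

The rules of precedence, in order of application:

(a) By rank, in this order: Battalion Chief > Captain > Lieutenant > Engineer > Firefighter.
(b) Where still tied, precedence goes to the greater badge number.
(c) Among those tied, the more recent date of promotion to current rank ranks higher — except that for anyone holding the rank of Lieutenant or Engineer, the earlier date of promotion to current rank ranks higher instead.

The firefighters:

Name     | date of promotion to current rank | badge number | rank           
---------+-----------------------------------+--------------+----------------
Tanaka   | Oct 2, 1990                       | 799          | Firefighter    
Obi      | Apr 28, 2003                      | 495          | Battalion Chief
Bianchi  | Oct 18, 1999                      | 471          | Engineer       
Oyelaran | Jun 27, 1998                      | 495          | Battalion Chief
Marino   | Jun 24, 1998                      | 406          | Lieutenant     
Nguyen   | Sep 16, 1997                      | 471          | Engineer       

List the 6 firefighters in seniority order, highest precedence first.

By rank: Obi and Oyelaran (Battalion Chief); then Marino (Lieutenant); then Nguyen and Bianchi (Engineer); then Tanaka (Firefighter).
Obi and Oyelaran both have badge number 495, so the next rule applies.
Among Obi and Oyelaran, by date of promotion to current rank (later first): Obi (Apr 28, 2003) before Oyelaran (Jun 27, 1998).
Nguyen and Bianchi both have badge number 471, so the next rule applies.
Among Nguyen and Bianchi, by date of promotion to current rank (earlier first) (reversed rule for this group): Nguyen (Sep 16, 1997) before Bianchi (Oct 18, 1999).
Full order: Obi, Oyelaran, Marino, Nguyen, Bianchi, Tanaka.

Obi, Oyelaran, Marino, Nguyen, Bianchi, Tanaka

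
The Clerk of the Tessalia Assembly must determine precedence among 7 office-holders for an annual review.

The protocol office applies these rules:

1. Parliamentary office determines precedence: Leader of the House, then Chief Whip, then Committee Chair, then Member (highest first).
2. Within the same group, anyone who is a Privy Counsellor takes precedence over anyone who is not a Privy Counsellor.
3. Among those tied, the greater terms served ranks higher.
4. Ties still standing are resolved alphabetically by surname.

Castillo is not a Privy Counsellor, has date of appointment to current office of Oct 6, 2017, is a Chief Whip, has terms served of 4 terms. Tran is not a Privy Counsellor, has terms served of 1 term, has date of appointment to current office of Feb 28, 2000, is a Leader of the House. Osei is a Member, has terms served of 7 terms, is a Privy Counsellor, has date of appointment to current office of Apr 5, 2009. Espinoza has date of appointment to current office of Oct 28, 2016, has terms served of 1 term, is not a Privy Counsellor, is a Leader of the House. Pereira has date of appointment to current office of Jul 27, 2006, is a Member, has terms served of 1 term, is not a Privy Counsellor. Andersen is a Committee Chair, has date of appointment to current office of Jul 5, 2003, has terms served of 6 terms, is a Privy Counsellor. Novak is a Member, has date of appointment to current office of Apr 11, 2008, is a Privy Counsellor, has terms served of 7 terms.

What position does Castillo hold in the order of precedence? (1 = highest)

By parliamentary office: Espinoza and Tran (Leader of the House); then Castillo (Chief Whip); then Andersen (Committee Chair); then Novak, Osei and Pereira (Member).
Espinoza and Tran are each not a Privy Counsellor, so the next rule applies.
Espinoza and Tran both have terms served 1 term, so the next rule applies.
Among Espinoza and Tran, alphabetically by surname: Espinoza before Tran.
Among Novak, Osei and Pereira, a Privy Counsellor before not a Privy Counsellor: Novak and Osei (a Privy Counsellor) before Pereira (not a Privy Counsellor).
Novak and Osei both have terms served 7 terms, so the next rule applies.
Among Novak and Osei, alphabetically by surname: Novak before Osei.
Order: Espinoza, Tran, Castillo, Andersen, Novak, Osei, Pereira. So position 3.

3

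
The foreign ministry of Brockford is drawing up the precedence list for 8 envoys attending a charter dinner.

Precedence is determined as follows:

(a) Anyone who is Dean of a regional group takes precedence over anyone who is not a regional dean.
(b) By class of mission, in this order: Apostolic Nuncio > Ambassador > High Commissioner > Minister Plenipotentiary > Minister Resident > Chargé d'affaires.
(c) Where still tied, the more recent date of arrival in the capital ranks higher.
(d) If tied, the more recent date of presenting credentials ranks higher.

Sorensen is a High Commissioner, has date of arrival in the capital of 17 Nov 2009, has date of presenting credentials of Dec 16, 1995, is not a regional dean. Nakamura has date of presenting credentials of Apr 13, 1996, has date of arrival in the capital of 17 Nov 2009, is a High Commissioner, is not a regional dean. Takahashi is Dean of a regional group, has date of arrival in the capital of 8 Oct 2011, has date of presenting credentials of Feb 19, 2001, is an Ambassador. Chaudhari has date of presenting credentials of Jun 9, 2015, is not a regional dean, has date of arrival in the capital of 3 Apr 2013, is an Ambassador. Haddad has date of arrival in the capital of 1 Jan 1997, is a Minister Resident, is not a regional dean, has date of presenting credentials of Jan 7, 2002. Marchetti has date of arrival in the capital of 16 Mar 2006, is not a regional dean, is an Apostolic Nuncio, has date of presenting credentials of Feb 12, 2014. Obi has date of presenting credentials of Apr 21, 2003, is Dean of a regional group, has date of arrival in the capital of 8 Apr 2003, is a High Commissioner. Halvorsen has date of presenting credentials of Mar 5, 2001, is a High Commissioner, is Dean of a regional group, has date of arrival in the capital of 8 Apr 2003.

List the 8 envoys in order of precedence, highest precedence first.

Takahashi, Obi, Halvorsen, Marchetti, Chaudhari, Nakamura, Sorensen, Haddad

By the first rule: Takahashi, Obi and Halvorsen (each Dean of a regional group); then Marchetti, Chaudhari, Nakamura, Sorensen and Haddad (each not a regional dean).
Among Takahashi, Obi and Halvorsen, by class of mission: Takahashi (Ambassador) before Obi and Halvorsen (High Commissioner).
Obi and Halvorsen both have date of arrival in the capital 8 Apr 2003, so the next rule applies.
Among Obi and Halvorsen, by date of presenting credentials (later first): Obi (Apr 21, 2003) before Halvorsen (Mar 5, 2001).
Among Marchetti, Chaudhari, Nakamura, Sorensen and Haddad, by class of mission: Marchetti (Apostolic Nuncio) before Chaudhari (Ambassador) before Nakamura and Sorensen (High Commissioner) before Haddad (Minister Resident).
Nakamura and Sorensen both have date of arrival in the capital 17 Nov 2009, so the next rule applies.
Among Nakamura and Sorensen, by date of presenting credentials (later first): Nakamura (Apr 13, 1996) before Sorensen (Dec 16, 1995).
Full order: Takahashi, Obi, Halvorsen, Marchetti, Chaudhari, Nakamura, Sorensen, Haddad.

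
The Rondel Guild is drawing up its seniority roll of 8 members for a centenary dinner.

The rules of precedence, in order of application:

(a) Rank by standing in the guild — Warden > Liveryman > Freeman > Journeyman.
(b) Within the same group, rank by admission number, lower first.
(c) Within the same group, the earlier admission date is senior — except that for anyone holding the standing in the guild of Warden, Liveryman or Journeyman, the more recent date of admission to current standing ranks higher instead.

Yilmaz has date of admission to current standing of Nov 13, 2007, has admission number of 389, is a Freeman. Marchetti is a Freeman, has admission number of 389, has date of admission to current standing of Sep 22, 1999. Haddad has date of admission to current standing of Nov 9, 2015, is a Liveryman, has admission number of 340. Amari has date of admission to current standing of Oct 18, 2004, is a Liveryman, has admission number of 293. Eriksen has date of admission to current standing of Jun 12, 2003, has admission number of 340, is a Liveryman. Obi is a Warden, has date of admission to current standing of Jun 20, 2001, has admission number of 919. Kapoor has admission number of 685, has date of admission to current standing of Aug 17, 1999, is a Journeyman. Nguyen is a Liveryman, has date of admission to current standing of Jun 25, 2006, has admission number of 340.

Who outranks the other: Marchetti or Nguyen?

Nguyen

By standing in the guild: Obi (Warden); then Amari, Haddad, Nguyen and Eriksen (Liveryman); then Marchetti and Yilmaz (Freeman); then Kapoor (Journeyman).
Among Amari, Haddad, Nguyen and Eriksen, by admission number (lower first): Amari (293) before Haddad, Nguyen and Eriksen (340).
Among Haddad, Nguyen and Eriksen, by date of admission to current standing (later first) (reversed rule for this group): Haddad (Nov 9, 2015) before Nguyen (Jun 25, 2006) before Eriksen (Jun 12, 2003).
Marchetti and Yilmaz both have admission number 389, so the next rule applies.
Among Marchetti and Yilmaz, by date of admission to current standing (earlier first): Marchetti (Sep 22, 1999) before Yilmaz (Nov 13, 2007).
So Nguyen takes precedence.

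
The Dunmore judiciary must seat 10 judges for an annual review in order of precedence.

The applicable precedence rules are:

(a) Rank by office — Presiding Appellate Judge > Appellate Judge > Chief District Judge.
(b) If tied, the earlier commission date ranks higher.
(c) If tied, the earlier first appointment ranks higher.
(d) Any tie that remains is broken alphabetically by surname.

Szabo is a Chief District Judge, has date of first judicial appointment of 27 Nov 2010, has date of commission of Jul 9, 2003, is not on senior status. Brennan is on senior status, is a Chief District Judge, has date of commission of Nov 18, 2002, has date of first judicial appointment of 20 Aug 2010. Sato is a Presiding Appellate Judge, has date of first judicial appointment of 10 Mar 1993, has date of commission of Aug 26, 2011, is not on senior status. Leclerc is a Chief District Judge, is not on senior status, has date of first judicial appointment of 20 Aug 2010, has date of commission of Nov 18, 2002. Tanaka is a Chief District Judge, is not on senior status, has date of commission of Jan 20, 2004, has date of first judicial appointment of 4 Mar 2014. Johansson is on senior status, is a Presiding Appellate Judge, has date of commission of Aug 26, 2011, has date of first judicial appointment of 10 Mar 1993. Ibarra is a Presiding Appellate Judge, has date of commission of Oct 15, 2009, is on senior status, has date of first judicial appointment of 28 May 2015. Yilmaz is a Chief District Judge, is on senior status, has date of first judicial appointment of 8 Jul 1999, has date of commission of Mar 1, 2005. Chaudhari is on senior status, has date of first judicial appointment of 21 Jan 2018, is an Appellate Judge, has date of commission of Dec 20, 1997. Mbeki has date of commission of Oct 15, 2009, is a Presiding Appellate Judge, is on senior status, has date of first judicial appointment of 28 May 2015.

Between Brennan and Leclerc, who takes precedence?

Brennan

By office: Ibarra, Mbeki, Johansson and Sato (Presiding Appellate Judge); then Chaudhari (Appellate Judge); then Brennan, Leclerc, Szabo, Tanaka and Yilmaz (Chief District Judge).
Among Ibarra, Mbeki, Johansson and Sato, by date of commission (earlier first): Ibarra and Mbeki (Oct 15, 2009) before Johansson and Sato (Aug 26, 2011).
Ibarra and Mbeki both have date of first judicial appointment 28 May 2015, so the next rule applies.
Among Ibarra and Mbeki, alphabetically by surname: Ibarra before Mbeki.
Johansson and Sato both have date of first judicial appointment 10 Mar 1993, so the next rule applies.
Among Johansson and Sato, alphabetically by surname: Johansson before Sato.
Among Brennan, Leclerc, Szabo, Tanaka and Yilmaz, by date of commission (earlier first): Brennan and Leclerc (Nov 18, 2002) before Szabo (Jul 9, 2003) before Tanaka (Jan 20, 2004) before Yilmaz (Mar 1, 2005).
Brennan and Leclerc both have date of first judicial appointment 20 Aug 2010, so the next rule applies.
Among Brennan and Leclerc, alphabetically by surname: Brennan before Leclerc.
So Brennan takes precedence.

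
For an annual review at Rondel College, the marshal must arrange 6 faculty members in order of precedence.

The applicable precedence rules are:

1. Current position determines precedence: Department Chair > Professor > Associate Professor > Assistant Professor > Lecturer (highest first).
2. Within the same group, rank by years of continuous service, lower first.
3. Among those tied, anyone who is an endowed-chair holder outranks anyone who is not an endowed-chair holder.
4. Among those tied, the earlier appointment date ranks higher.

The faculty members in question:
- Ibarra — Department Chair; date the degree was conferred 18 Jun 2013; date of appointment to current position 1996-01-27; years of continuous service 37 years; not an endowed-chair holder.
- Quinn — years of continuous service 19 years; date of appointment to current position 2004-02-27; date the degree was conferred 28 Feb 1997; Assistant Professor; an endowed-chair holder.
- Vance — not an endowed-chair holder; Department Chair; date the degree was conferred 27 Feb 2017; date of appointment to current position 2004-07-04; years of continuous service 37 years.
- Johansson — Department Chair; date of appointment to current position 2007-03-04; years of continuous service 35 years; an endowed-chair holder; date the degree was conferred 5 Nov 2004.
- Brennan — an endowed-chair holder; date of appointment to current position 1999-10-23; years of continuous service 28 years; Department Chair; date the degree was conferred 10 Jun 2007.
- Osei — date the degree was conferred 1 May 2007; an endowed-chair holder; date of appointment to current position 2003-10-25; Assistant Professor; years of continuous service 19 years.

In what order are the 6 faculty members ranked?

Brennan, Johansson, Ibarra, Vance, Osei, Quinn

By current position: Brennan, Johansson, Ibarra and Vance (Department Chair); then Osei and Quinn (Assistant Professor).
Among Brennan, Johansson, Ibarra and Vance, by years of continuous service (lower first): Brennan (28 years) before Johansson (35 years) before Ibarra and Vance (37 years).
Ibarra and Vance are each not an endowed-chair holder, so the next rule applies.
Among Ibarra and Vance, by date of appointment to current position (earlier first): Ibarra (1996-01-27) before Vance (2004-07-04).
Osei and Quinn both have years of continuous service 19 years, so the next rule applies.
Osei and Quinn are each an endowed-chair holder, so the next rule applies.
Among Osei and Quinn, by date of appointment to current position (earlier first): Osei (2003-10-25) before Quinn (2004-02-27).
Full order: Brennan, Johansson, Ibarra, Vance, Osei, Quinn.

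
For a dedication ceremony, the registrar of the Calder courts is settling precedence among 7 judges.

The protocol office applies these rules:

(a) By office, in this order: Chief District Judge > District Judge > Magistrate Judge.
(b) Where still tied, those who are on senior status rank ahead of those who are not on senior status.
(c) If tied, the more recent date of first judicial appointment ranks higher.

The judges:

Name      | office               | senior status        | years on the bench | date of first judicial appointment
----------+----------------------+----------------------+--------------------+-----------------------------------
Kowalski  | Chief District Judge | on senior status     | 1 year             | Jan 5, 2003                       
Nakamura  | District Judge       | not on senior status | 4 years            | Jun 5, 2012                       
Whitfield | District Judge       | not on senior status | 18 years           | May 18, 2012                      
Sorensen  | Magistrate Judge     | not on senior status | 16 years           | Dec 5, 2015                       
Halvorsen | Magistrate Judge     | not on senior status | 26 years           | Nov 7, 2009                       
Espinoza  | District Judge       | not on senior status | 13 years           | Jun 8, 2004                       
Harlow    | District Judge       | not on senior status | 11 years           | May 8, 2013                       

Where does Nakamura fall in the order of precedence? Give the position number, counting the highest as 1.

3

By office: Kowalski (Chief District Judge); then Harlow, Nakamura, Whitfield and Espinoza (District Judge); then Sorensen and Halvorsen (Magistrate Judge).
Harlow, Nakamura, Whitfield and Espinoza are each not on senior status, so the next rule applies.
Among Harlow, Nakamura, Whitfield and Espinoza, by date of first judicial appointment (later first): Harlow (May 8, 2013) before Nakamura (Jun 5, 2012) before Whitfield (May 18, 2012) before Espinoza (Jun 8, 2004).
Sorensen and Halvorsen are each not on senior status, so the next rule applies.
Among Sorensen and Halvorsen, by date of first judicial appointment (later first): Sorensen (Dec 5, 2015) before Halvorsen (Nov 7, 2009).
Order: Kowalski, Harlow, Nakamura, Whitfield, Espinoza, Sorensen, Halvorsen. So position 3.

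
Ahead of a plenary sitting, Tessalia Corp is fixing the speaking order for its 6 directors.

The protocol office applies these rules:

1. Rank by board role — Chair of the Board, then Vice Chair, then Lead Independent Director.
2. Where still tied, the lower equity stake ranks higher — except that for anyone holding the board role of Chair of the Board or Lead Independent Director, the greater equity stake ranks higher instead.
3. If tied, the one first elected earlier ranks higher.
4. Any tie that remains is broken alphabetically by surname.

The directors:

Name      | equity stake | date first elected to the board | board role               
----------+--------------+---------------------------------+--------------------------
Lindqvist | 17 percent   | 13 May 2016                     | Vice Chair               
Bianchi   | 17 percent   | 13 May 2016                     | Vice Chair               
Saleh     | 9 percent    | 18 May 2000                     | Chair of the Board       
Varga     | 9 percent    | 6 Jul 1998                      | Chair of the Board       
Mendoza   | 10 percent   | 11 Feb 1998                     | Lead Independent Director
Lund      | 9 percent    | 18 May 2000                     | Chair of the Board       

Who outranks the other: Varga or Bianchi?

By board role: Varga, Lund and Saleh (Chair of the Board); then Bianchi and Lindqvist (Vice Chair); then Mendoza (Lead Independent Director).
Varga, Lund and Saleh all have equity stake 9 percent, so the next rule applies.
Among Varga, Lund and Saleh, by date first elected to the board (earlier first): Varga (6 Jul 1998) before Lund and Saleh (18 May 2000).
Among Lund and Saleh, alphabetically by surname: Lund before Saleh.
Bianchi and Lindqvist both have equity stake 17 percent, so the next rule applies.
Bianchi and Lindqvist both have date first elected to the board 13 May 2016, so the next rule applies.
Among Bianchi and Lindqvist, alphabetically by surname: Bianchi before Lindqvist.
So Varga takes precedence.

Varga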